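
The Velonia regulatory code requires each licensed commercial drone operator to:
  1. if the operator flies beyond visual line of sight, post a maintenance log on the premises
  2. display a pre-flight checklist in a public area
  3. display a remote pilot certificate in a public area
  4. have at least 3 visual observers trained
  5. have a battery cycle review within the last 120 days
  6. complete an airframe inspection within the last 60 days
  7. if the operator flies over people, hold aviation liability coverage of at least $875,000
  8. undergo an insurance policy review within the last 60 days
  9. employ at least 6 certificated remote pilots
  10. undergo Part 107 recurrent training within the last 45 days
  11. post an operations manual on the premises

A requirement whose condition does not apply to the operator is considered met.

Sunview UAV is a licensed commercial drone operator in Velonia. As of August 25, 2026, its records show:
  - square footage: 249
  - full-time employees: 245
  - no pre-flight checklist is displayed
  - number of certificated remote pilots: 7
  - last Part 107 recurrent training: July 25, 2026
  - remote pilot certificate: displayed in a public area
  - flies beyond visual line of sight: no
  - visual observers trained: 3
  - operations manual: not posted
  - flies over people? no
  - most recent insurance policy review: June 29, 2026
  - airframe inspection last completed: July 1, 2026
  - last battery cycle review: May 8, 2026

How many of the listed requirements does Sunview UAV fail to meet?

1. condition 'flies beyond visual line of sight' does not hold → requirement n/a → met
2. pre-flight checklist absent → not met
3. remote pilot certificate present → met
4. visual observers trained 3 ≥ 3 → met
5. battery cycle review 109 days ago vs limit 120 → met
6. airframe inspection 55 days ago vs limit 60 → met
7. condition 'flies over people' does not hold → requirement n/a → met
8. insurance policy review 57 days ago vs limit 60 → met
9. certificated remote pilots 7 ≥ 6 → met
10. Part 107 recurrent training 31 days ago vs limit 45 → met
11. operations manual absent → not met
Not met: 2 of 11

2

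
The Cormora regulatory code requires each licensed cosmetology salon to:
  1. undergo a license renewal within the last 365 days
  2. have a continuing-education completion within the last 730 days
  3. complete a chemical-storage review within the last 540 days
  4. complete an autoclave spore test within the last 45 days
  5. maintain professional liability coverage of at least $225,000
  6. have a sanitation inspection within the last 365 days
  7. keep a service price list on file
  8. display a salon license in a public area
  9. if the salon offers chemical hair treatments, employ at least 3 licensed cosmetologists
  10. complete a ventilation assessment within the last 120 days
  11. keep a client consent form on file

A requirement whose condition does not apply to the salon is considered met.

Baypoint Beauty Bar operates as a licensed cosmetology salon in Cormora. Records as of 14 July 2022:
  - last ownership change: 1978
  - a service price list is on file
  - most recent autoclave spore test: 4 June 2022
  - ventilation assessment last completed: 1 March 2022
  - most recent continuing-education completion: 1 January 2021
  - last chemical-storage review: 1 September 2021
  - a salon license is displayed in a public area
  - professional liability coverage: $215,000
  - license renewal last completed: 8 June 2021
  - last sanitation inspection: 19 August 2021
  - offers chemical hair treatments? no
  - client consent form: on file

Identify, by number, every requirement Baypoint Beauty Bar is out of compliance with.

1. license renewal 401 days ago vs limit 365 → not met
2. continuing-education completion 559 days ago vs limit 730 → met
3. chemical-storage review 316 days ago vs limit 540 → met
4. autoclave spore test 40 days ago vs limit 45 → met
5. professional liability coverage $215,000 < $225,000 → not met
6. sanitation inspection 329 days ago vs limit 365 → met
7. service price list present → met
8. salon license present → met
9. condition 'offers chemical hair treatments' does not hold → requirement n/a → met
10. ventilation assessment 135 days ago vs limit 120 → not met
11. client consent form present → met
Not met: 1, 5, 10

1, 5, 10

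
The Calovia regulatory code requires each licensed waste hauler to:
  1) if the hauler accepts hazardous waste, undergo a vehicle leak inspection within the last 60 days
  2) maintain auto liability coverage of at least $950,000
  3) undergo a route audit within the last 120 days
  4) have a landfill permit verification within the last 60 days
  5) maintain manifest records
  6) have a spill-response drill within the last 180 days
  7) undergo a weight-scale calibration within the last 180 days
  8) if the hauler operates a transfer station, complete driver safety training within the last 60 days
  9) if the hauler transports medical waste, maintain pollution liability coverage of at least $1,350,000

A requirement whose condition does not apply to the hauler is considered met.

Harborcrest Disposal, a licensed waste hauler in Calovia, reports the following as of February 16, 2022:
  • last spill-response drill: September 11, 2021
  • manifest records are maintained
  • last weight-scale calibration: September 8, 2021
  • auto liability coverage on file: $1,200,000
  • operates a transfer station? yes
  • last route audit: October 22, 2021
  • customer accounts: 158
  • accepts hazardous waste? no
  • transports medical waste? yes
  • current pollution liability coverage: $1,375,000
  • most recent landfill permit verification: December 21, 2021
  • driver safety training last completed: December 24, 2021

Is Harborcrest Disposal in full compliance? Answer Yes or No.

1. condition 'accepts hazardous waste' does not hold → requirement n/a → met
2. auto liability coverage $1,200,000 ≥ $950,000 → met
3. route audit 117 days ago vs limit 120 → met
4. landfill permit verification 57 days ago vs limit 60 → met
5. manifest records present → met
6. spill-response drill 158 days ago vs limit 180 → met
7. weight-scale calibration 161 days ago vs limit 180 → met
8. condition 'operates a transfer station' holds; driver safety training 54 days ago vs limit 60 → met
9. condition 'transports medical waste' holds; pollution liability coverage $1,375,000 ≥ $1,350,000 → met
All met.

Yes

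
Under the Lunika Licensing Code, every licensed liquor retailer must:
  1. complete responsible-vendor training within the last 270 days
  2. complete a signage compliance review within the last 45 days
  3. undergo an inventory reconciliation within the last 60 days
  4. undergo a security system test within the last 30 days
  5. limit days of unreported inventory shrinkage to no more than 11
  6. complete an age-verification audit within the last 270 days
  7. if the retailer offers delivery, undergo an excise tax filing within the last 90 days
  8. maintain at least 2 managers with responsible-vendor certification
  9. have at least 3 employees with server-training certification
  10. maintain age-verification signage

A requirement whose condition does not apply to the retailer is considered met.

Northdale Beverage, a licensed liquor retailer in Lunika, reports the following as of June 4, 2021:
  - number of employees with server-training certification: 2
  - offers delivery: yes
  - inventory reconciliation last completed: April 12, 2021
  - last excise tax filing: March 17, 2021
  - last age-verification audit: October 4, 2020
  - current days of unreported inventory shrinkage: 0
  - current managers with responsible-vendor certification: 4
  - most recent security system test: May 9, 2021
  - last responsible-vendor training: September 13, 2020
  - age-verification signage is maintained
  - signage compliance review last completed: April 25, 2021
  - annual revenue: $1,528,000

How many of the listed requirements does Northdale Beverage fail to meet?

1

1. responsible-vendor training 264 days ago vs limit 270 → met
2. signage compliance review 40 days ago vs limit 45 → met
3. inventory reconciliation 53 days ago vs limit 60 → met
4. security system test 26 days ago vs limit 30 → met
5. days of unreported inventory shrinkage 0 ≤ 11 → met
6. age-verification audit 243 days ago vs limit 270 → met
7. condition 'offers delivery' holds; excise tax filing 79 days ago vs limit 90 → met
8. managers with responsible-vendor certification 4 ≥ 2 → met
9. employees with server-training certification 2 < 3 → not met
10. age-verification signage present → met
Not met: 1 of 10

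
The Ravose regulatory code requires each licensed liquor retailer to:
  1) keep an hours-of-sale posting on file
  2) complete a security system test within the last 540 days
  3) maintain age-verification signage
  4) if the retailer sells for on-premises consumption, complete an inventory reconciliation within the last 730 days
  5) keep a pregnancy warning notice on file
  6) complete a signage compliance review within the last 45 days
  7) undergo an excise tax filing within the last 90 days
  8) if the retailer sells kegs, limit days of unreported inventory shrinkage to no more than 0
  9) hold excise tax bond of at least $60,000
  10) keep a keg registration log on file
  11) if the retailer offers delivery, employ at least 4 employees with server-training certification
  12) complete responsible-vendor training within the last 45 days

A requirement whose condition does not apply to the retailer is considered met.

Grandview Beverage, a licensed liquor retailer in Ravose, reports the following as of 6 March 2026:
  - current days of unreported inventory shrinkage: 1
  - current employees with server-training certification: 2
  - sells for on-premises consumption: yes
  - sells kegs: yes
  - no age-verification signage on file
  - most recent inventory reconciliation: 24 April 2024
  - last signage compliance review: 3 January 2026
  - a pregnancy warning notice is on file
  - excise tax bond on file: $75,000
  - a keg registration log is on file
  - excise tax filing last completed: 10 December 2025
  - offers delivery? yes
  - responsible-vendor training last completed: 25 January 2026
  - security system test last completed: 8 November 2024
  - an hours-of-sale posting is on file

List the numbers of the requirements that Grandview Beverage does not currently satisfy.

1. hours-of-sale posting present → met
2. security system test 483 days ago vs limit 540 → met
3. age-verification signage absent → not met
4. condition 'sells for on-premises consumption' holds; inventory reconciliation 681 days ago vs limit 730 → met
5. pregnancy warning notice present → met
6. signage compliance review 62 days ago vs limit 45 → not met
7. excise tax filing 86 days ago vs limit 90 → met
8. condition 'sells kegs' holds; days of unreported inventory shrinkage 1 > 0 → not met
9. excise tax bond $75,000 ≥ $60,000 → met
10. keg registration log present → met
11. condition 'offers delivery' holds; employees with server-training certification 2 < 4 → not met
12. responsible-vendor training 40 days ago vs limit 45 → met
Not met: 3, 6, 8, 11

3, 6, 8, 11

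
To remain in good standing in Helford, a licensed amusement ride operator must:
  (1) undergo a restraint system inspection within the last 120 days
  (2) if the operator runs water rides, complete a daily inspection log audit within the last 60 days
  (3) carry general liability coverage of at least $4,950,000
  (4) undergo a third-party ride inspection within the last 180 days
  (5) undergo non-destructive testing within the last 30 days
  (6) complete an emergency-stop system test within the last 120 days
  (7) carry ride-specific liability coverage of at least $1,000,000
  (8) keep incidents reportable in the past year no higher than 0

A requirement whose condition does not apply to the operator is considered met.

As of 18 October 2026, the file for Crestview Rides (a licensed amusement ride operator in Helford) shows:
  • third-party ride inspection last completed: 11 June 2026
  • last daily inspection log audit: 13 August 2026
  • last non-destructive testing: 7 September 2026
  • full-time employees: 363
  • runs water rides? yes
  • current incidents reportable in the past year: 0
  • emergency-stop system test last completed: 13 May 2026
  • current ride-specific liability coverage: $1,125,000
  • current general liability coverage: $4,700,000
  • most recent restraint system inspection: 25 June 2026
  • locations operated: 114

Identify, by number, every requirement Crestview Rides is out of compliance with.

1. restraint system inspection 115 days ago vs limit 120 → met
2. condition 'runs water rides' holds; daily inspection log audit 66 days ago vs limit 60 → not met
3. general liability coverage $4,700,000 < $4,950,000 → not met
4. third-party ride inspection 129 days ago vs limit 180 → met
5. non-destructive testing 41 days ago vs limit 30 → not met
6. emergency-stop system test 158 days ago vs limit 120 → not met
7. ride-specific liability coverage $1,125,000 ≥ $1,000,000 → met
8. incidents reportable in the past year 0 ≤ 0 → met
Not met: 2, 3, 5, 6

2, 3, 5, 6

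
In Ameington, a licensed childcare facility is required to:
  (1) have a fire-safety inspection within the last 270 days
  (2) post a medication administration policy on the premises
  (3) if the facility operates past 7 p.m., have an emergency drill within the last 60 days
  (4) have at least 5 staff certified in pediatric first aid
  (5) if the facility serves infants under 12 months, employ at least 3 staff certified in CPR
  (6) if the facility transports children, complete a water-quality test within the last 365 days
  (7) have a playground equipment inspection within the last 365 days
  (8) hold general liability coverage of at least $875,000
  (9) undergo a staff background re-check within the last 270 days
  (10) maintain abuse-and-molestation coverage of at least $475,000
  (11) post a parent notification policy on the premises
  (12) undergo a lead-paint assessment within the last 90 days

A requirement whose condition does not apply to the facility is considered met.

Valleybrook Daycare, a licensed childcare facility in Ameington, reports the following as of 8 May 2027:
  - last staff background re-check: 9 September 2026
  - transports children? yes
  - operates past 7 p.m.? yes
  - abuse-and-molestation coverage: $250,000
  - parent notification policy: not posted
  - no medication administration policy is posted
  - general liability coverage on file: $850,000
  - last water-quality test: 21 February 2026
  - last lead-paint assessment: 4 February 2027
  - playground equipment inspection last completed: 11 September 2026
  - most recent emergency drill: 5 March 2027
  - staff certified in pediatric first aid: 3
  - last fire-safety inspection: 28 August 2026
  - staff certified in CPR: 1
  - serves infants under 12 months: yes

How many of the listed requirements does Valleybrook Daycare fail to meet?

9

1. fire-safety inspection 253 days ago vs limit 270 → met
2. medication administration policy absent → not met
3. condition 'operates past 7 p.m.' holds; emergency drill 64 days ago vs limit 60 → not met
4. staff certified in pediatric first aid 3 < 5 → not met
5. condition 'serves infants under 12 months' holds; staff certified in CPR 1 < 3 → not met
6. condition 'transports children' holds; water-quality test 441 days ago vs limit 365 → not met
7. playground equipment inspection 239 days ago vs limit 365 → met
8. general liability coverage $850,000 < $875,000 → not met
9. staff background re-check 241 days ago vs limit 270 → met
10. abuse-and-molestation coverage $250,000 < $475,000 → not met
11. parent notification policy absent → not met
12. lead-paint assessment 93 days ago vs limit 90 → not met
Not met: 9 of 12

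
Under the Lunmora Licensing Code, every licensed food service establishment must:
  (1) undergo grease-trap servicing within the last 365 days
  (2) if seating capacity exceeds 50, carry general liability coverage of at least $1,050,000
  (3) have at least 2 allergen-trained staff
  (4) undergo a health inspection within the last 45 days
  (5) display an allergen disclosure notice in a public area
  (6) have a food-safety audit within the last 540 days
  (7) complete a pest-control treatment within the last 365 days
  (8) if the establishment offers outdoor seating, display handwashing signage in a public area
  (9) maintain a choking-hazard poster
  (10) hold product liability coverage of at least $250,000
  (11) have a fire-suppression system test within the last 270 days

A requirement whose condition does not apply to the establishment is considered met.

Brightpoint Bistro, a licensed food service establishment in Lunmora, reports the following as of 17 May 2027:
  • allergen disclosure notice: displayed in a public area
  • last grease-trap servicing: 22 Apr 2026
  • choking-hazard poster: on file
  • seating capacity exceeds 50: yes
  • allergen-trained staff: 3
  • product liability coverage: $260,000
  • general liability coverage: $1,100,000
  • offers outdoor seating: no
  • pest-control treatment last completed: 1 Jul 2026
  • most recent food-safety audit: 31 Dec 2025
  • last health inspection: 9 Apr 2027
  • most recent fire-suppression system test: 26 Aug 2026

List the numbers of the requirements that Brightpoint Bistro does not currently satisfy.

1

1. grease-trap servicing 390 days ago vs limit 365 → not met
2. condition 'seating capacity exceeds 50' holds; general liability coverage $1,100,000 ≥ $1,050,000 → met
3. allergen-trained staff 3 ≥ 2 → met
4. health inspection 38 days ago vs limit 45 → met
5. allergen disclosure notice present → met
6. food-safety audit 502 days ago vs limit 540 → met
7. pest-control treatment 320 days ago vs limit 365 → met
8. condition 'offers outdoor seating' does not hold → requirement n/a → met
9. choking-hazard poster present → met
10. product liability coverage $260,000 ≥ $250,000 → met
11. fire-suppression system test 264 days ago vs limit 270 → met
Not met: 1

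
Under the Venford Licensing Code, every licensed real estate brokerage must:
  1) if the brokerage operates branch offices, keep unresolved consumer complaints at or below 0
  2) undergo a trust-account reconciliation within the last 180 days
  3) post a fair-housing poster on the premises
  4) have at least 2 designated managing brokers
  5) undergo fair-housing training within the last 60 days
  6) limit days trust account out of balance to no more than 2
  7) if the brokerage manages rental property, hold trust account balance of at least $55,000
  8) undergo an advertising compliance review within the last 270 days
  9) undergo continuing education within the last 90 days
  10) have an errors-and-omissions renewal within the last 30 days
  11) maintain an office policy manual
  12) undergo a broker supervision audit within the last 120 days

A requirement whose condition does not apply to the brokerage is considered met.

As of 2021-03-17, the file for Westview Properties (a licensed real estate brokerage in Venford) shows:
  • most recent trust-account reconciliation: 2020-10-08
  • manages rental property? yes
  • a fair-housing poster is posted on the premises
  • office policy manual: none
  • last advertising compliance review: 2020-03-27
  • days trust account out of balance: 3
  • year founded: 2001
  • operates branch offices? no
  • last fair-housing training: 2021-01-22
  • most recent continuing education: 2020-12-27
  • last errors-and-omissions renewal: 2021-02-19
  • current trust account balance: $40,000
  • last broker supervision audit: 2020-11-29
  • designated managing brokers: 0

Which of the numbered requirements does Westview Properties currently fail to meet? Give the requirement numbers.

4, 6, 7, 8, 11

1. condition 'operates branch offices' does not hold → requirement n/a → met
2. trust-account reconciliation 160 days ago vs limit 180 → met
3. fair-housing poster present → met
4. designated managing brokers 0 < 2 → not met
5. fair-housing training 54 days ago vs limit 60 → met
6. days trust account out of balance 3 > 2 → not met
7. condition 'manages rental property' holds; trust account balance $40,000 < $55,000 → not met
8. advertising compliance review 355 days ago vs limit 270 → not met
9. continuing education 80 days ago vs limit 90 → met
10. errors-and-omissions renewal 26 days ago vs limit 30 → met
11. office policy manual absent → not met
12. broker supervision audit 108 days ago vs limit 120 → met
Not met: 4, 6, 7, 8, 11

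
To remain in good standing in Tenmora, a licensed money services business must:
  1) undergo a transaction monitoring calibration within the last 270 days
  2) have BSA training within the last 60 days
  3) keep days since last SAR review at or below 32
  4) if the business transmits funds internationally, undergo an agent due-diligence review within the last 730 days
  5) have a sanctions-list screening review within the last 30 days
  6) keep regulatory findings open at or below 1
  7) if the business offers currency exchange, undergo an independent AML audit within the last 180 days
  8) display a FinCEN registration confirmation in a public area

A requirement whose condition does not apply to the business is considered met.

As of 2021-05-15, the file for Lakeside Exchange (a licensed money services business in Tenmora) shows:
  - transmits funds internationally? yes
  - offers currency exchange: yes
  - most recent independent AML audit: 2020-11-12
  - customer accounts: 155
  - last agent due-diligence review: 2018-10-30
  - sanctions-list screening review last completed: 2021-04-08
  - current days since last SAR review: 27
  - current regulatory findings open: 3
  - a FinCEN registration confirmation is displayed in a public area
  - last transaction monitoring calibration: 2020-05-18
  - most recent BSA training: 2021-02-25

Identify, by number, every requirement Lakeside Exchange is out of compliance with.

1, 2, 4, 5, 6, 7

1. transaction monitoring calibration 362 days ago vs limit 270 → not met
2. BSA training 79 days ago vs limit 60 → not met
3. days since last SAR review 27 ≤ 32 → met
4. condition 'transmits funds internationally' holds; agent due-diligence review 928 days ago vs limit 730 → not met
5. sanctions-list screening review 37 days ago vs limit 30 → not met
6. regulatory findings open 3 > 1 → not met
7. condition 'offers currency exchange' holds; independent AML audit 184 days ago vs limit 180 → not met
8. FinCEN registration confirmation present → met
Not met: 1, 2, 4, 5, 6, 7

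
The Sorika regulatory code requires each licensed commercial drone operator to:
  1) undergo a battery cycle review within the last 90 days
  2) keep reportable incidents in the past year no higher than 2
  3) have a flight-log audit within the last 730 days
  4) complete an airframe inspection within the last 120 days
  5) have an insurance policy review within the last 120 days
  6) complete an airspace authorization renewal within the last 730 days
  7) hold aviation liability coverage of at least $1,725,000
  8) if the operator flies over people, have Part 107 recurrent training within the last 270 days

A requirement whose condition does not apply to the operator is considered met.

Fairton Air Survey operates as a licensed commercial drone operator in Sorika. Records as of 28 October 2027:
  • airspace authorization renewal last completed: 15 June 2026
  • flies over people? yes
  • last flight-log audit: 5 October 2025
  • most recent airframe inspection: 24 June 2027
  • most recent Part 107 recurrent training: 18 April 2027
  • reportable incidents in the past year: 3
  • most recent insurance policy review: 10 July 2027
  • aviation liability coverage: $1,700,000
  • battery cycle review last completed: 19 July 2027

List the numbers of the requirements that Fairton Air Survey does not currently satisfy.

1. battery cycle review 101 days ago vs limit 90 → not met
2. reportable incidents in the past year 3 > 2 → not met
3. flight-log audit 753 days ago vs limit 730 → not met
4. airframe inspection 126 days ago vs limit 120 → not met
5. insurance policy review 110 days ago vs limit 120 → met
6. airspace authorization renewal 500 days ago vs limit 730 → met
7. aviation liability coverage $1,700,000 < $1,725,000 → not met
8. condition 'flies over people' holds; Part 107 recurrent training 193 days ago vs limit 270 → met
Not met: 1, 2, 3, 4, 7

1, 2, 3, 4, 7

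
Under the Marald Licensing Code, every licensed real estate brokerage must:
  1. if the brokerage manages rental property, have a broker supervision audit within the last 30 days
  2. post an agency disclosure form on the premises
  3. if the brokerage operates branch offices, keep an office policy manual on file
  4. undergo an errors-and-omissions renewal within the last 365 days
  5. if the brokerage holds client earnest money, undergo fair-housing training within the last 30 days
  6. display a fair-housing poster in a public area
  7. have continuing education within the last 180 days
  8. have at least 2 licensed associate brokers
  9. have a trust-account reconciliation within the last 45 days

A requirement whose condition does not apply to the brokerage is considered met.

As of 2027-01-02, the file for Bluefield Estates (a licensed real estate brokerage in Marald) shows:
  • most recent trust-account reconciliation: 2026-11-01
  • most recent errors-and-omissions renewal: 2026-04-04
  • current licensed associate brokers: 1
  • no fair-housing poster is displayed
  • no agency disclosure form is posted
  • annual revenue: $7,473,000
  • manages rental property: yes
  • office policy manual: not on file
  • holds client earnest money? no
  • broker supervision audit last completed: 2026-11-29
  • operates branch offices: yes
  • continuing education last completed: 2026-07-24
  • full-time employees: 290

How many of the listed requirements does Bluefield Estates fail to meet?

6

1. condition 'manages rental property' holds; broker supervision audit 34 days ago vs limit 30 → not met
2. agency disclosure form absent → not met
3. condition 'operates branch offices' holds; office policy manual absent → not met
4. errors-and-omissions renewal 273 days ago vs limit 365 → met
5. condition 'holds client earnest money' does not hold → requirement n/a → met
6. fair-housing poster absent → not met
7. continuing education 162 days ago vs limit 180 → met
8. licensed associate brokers 1 < 2 → not met
9. trust-account reconciliation 62 days ago vs limit 45 → not met
Not met: 6 of 9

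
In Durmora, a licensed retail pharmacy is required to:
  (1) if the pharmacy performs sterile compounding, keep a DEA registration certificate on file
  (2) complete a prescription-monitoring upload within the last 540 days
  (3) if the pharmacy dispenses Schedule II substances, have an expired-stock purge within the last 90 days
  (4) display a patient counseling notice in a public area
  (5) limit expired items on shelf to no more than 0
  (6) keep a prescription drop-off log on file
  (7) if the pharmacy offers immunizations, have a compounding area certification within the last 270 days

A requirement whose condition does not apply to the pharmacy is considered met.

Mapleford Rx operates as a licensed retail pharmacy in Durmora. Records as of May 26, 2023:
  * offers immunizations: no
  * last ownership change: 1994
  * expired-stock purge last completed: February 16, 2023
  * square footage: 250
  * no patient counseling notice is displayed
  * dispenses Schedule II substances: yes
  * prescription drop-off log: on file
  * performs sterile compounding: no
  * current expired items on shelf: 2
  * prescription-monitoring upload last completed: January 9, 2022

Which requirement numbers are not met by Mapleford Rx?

1. condition 'performs sterile compounding' does not hold → requirement n/a → met
2. prescription-monitoring upload 502 days ago vs limit 540 → met
3. condition 'dispenses Schedule II substances' holds; expired-stock purge 99 days ago vs limit 90 → not met
4. patient counseling notice absent → not met
5. expired items on shelf 2 > 0 → not met
6. prescription drop-off log present → met
7. condition 'offers immunizations' does not hold → requirement n/a → met
Not met: 3, 4, 5

3, 4, 5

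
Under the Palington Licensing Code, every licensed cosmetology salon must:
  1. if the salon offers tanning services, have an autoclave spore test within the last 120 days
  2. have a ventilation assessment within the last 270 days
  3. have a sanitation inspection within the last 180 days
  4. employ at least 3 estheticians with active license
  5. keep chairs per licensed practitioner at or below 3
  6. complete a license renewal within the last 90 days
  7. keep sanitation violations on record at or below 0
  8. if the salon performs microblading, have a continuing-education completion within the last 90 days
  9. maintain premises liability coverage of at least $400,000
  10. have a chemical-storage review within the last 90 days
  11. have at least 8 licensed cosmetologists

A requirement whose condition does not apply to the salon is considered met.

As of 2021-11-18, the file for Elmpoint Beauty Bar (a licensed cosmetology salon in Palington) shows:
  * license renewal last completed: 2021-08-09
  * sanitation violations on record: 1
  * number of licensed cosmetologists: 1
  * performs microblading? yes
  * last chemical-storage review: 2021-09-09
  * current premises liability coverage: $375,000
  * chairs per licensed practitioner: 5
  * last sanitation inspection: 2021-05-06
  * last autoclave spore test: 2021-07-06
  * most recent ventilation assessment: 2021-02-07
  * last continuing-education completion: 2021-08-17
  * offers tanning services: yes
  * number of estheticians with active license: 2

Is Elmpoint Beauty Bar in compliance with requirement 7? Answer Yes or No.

7. sanitation violations on record 1 > 0 → not met

No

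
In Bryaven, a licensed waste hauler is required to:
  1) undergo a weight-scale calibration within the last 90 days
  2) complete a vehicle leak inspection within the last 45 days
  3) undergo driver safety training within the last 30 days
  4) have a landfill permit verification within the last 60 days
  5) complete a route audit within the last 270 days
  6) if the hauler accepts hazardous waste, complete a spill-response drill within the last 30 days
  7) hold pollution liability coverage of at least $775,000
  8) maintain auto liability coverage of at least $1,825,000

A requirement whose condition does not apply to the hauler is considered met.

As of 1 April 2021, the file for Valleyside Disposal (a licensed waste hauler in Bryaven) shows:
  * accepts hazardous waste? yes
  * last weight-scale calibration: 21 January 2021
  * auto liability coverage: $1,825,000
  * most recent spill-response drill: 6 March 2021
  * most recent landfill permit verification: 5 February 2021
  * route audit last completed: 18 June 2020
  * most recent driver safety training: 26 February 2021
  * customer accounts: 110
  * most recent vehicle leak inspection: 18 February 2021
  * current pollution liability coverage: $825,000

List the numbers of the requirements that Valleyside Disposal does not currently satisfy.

3, 5

1. weight-scale calibration 70 days ago vs limit 90 → met
2. vehicle leak inspection 42 days ago vs limit 45 → met
3. driver safety training 34 days ago vs limit 30 → not met
4. landfill permit verification 55 days ago vs limit 60 → met
5. route audit 287 days ago vs limit 270 → not met
6. condition 'accepts hazardous waste' holds; spill-response drill 26 days ago vs limit 30 → met
7. pollution liability coverage $825,000 ≥ $775,000 → met
8. auto liability coverage $1,825,000 ≥ $1,825,000 → met
Not met: 3, 5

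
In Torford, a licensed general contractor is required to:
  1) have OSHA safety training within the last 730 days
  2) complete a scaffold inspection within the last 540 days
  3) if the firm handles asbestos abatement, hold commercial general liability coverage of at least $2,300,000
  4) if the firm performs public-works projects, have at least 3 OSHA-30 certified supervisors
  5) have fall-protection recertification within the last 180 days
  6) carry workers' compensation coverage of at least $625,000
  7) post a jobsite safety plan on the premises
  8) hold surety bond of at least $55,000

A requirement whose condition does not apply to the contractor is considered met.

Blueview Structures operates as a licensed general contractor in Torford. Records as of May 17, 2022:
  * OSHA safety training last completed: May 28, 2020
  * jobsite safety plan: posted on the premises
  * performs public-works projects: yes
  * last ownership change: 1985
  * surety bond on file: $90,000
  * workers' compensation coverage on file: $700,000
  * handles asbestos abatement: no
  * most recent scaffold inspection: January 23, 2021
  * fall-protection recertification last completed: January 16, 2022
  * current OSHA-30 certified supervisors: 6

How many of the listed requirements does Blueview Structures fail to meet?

0

1. OSHA safety training 719 days ago vs limit 730 → met
2. scaffold inspection 479 days ago vs limit 540 → met
3. condition 'handles asbestos abatement' does not hold → requirement n/a → met
4. condition 'performs public-works projects' holds; OSHA-30 certified supervisors 6 ≥ 3 → met
5. fall-protection recertification 121 days ago vs limit 180 → met
6. workers' compensation coverage $700,000 ≥ $625,000 → met
7. jobsite safety plan present → met
8. surety bond $90,000 ≥ $55,000 → met
Not met: 0 of 8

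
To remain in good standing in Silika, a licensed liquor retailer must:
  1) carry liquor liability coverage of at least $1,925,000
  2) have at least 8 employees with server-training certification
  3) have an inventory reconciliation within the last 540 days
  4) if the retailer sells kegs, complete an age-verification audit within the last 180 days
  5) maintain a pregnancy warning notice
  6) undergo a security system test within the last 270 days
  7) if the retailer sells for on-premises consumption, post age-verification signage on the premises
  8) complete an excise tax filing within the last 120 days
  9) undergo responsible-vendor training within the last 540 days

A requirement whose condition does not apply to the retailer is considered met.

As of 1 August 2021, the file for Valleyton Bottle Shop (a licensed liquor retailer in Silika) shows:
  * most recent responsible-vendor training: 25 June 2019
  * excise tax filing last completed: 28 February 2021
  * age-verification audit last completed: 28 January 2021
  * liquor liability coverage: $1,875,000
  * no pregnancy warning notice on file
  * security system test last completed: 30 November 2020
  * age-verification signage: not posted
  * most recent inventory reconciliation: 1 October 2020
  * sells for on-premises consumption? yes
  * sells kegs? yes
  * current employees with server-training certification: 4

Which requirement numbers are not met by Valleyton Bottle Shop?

1, 2, 4, 5, 7, 8, 9

1. liquor liability coverage $1,875,000 < $1,925,000 → not met
2. employees with server-training certification 4 < 8 → not met
3. inventory reconciliation 304 days ago vs limit 540 → met
4. condition 'sells kegs' holds; age-verification audit 185 days ago vs limit 180 → not met
5. pregnancy warning notice absent → not met
6. security system test 244 days ago vs limit 270 → met
7. condition 'sells for on-premises consumption' holds; age-verification signage absent → not met
8. excise tax filing 154 days ago vs limit 120 → not met
9. responsible-vendor training 768 days ago vs limit 540 → not met
Not met: 1, 2, 4, 5, 7, 8, 9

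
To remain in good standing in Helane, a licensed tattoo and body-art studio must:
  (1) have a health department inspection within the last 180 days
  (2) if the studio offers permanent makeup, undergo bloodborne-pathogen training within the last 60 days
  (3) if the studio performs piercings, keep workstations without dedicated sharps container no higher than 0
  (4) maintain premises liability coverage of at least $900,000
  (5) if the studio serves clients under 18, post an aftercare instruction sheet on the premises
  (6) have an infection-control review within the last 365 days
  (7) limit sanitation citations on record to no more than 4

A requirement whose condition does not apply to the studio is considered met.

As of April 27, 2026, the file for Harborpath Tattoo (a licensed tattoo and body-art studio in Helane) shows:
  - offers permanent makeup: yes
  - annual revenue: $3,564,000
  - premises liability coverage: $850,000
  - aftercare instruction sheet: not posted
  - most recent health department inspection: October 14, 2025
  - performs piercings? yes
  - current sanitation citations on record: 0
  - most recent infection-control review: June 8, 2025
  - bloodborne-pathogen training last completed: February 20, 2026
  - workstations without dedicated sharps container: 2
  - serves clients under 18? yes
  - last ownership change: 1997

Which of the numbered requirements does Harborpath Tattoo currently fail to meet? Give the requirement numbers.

1, 2, 3, 4, 5

1. health department inspection 195 days ago vs limit 180 → not met
2. condition 'offers permanent makeup' holds; bloodborne-pathogen training 66 days ago vs limit 60 → not met
3. condition 'performs piercings' holds; workstations without dedicated sharps container 2 > 0 → not met
4. premises liability coverage $850,000 < $900,000 → not met
5. condition 'serves clients under 18' holds; aftercare instruction sheet absent → not met
6. infection-control review 323 days ago vs limit 365 → met
7. sanitation citations on record 0 ≤ 4 → met
Not met: 1, 2, 3, 4, 5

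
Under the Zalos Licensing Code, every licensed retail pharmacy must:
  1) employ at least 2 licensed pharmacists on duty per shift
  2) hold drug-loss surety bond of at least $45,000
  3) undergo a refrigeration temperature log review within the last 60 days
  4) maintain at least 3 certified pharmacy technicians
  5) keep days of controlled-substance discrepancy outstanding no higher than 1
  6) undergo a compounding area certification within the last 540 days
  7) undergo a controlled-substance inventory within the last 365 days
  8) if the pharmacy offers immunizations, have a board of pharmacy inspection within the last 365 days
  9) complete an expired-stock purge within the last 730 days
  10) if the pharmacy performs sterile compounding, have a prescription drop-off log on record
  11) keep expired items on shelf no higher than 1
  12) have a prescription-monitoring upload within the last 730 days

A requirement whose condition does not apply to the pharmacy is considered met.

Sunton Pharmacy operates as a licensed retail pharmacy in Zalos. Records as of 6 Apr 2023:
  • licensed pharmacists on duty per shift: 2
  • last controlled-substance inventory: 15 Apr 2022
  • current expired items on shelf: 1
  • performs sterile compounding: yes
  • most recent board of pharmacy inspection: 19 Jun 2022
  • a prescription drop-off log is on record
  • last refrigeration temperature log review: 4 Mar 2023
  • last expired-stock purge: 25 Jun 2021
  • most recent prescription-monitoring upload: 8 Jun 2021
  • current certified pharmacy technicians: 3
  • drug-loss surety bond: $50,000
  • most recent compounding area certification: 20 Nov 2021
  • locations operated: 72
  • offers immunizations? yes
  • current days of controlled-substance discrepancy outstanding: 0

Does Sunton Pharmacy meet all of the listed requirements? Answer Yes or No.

Yes

1. licensed pharmacists on duty per shift 2 ≥ 2 → met
2. drug-loss surety bond $50,000 ≥ $45,000 → met
3. refrigeration temperature log review 33 days ago vs limit 60 → met
4. certified pharmacy technicians 3 ≥ 3 → met
5. days of controlled-substance discrepancy outstanding 0 ≤ 1 → met
6. compounding area certification 502 days ago vs limit 540 → met
7. controlled-substance inventory 356 days ago vs limit 365 → met
8. condition 'offers immunizations' holds; board of pharmacy inspection 291 days ago vs limit 365 → met
9. expired-stock purge 650 days ago vs limit 730 → met
10. condition 'performs sterile compounding' holds; prescription drop-off log present → met
11. expired items on shelf 1 ≤ 1 → met
12. prescription-monitoring upload 667 days ago vs limit 730 → met
All met.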